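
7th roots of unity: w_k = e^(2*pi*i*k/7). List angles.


The 7th roots of unity are cis(360k/7°) for k=0..6
Angle step = 360/7 = 51.4286°
Primitive root: cis(51.4286°)
Primitive root = 0.6235 + 0.7818i

7 roots at angles: 0°, 51.4286°, 102.8571°, 154.2857°, 205.7143°, 257.1429°, 308.5714°


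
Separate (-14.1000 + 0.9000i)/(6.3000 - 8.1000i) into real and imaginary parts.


Multiply by conjugate: (-14.1000 + 0.9000i)(6.3000 + 8.1000i) / (6.3^2 + (-8.1)^2)
Numerator real = -14.1*6.3 + 0.9*(-8.1) = -96.12
Numerator imag = 0.9*6.3 - (-14.1)*(-8.1) = -108.54
Denominator = 105.3
Re(z) = -96.12/105.3 = -0.9128
Im(z) = -108.54/105.3 = -1.0308

Re(z) = -0.9128, Im(z) = -1.0308


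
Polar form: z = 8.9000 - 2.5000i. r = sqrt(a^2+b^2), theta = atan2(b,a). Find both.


r = sqrt(79.21+6.25) = sqrt(85.46) = 9.2445
theta = atan2(-2.5, 8.9) = -15.6900 degrees

r = 9.2445, theta = -15.6900 degrees


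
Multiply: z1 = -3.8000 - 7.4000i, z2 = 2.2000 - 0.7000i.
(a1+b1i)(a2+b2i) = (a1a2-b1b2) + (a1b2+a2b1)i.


Real = -3.8*2.2 - (-7.4)*(-0.7) = -8.36 - 5.18 = -13.54
Imag = -3.8*(-0.7) + 2.2*(-7.4) = 2.66 - (16.28) = -13.62

-13.5400 - 13.6200i


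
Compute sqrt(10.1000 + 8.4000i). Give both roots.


|z| = sqrt(102.01+70.56) = 13.1366
sqrt((|z|+a)/2) = sqrt((13.1366+10.1)/2) = sqrt(11.6183) = 3.4086
sqrt((|z|-a)/2) = sqrt((13.1366-10.1)/2) = sqrt(1.5183) = 1.2322

±(3.4086 + 1.2322i) i.e. 3.4086 + 1.2322i and -3.4086 - 1.2322i


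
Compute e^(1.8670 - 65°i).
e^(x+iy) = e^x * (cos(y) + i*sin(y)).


e^1.8670 = 6.4689
cos(-65°) = 0.42262
sin(-65°) = -0.9063
Real = 6.4689*0.42262 = 2.7339
Imag = 6.4689*(-0.9063) = -5.8628

2.7339 - 5.8628i


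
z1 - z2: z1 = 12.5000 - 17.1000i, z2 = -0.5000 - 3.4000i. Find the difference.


Real: 12.5 + 0.5 = 13
Imag: -17.1 + 3.4 = -13.7

13.0000 - 13.7000i


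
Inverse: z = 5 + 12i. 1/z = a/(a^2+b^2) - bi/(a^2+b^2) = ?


|z|^2 = 25+144 = 169
1/z = (5 - 12i)/169

1/z = 0.0296 - 0.0710i


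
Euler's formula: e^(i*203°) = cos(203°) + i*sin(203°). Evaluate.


cos(203°) = -0.9205
sin(203°) = -0.3907

e^(i*203°) = -0.9205 - 0.3907i


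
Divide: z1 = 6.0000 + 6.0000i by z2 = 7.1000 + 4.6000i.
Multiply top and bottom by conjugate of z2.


Conjugate of z2 = 7.1000 - 4.6000i
Numerator: (6.0000 + 6.0000i)(7.1000 - 4.6000i) = 70.2000 + 15.0000i
Denominator: 7.1^2 + 4.6^2 = 71.57
Result = (70.2000 + 15.0000i)/71.57

0.9809 + 0.2096i


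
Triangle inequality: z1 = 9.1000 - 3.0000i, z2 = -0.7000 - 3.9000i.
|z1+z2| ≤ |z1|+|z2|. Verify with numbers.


|z1| = sqrt(9.1^2 + (-3)^2) = sqrt(91.81) = 9.5818
|z2| = sqrt((-0.7)^2 + (-3.9)^2) = sqrt(15.7) = 3.9623
z1+z2 = 8.4000 - 6.9000i
|z1+z2| = sqrt(118.17) = 10.8706
|z1|+|z2| = 9.5818 + 3.9623 = 13.5441

|z1+z2| = 10.8706 ≤ |z1|+|z2| = 13.5441 (verified)


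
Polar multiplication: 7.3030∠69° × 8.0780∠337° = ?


r = 7.3030 * 8.0780 = 58.9936
theta = 69° + 337° = 406° = 46° (mod 360)

58.9936 cis(46°)


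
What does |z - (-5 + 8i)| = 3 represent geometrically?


|z - z0| = r is a circle with center z0 and radius r.
Center = (-5, 8), radius = 3

Circle with center (-5, 8) and radius 3


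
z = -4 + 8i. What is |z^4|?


|z| = sqrt(16+64) = sqrt(80) = 8.9443
|z^4| = |z|^4 = (sqrt(80))^4 = 80^2 = 6400

|z^4| = 6400


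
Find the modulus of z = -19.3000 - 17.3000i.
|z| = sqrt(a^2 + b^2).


|z| = sqrt((-19.3)^2 + (-17.3)^2) = sqrt(372.49 + 299.29) = sqrt(671.78) = 25.9187

|z| = 25.9187


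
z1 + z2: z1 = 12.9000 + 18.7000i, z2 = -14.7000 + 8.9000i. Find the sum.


Real: 12.9 - 14.7 = -1.8
Imag: 18.7 + 8.9 = 27.6

-1.8000 + 27.6000i


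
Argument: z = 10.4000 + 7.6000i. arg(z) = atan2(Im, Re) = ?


Re = 10.4, Im = 7.6
arg = atan2(7.6, 10.4) = 36.1582 degrees

arg(z) = 36.1582 degrees


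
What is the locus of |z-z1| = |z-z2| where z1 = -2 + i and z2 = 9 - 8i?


Equal distances means the locus is the perpendicular bisector of z1 and z2.
Midpoint = ((-2+9)/2, (1+(-8))/2) = (3.5000, -3.5000)

Perpendicular bisector through (3.5000, -3.5000)


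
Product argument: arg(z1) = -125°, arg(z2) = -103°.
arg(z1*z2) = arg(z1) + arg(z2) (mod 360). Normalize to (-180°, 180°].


arg(z1*z2) = -125° - 103° = -228°
Normalized to (-180°, 180°]: 132°

132°


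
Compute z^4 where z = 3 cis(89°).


r^4 = 3^4 = 81
n*theta = 4*89° = 356° = 356° (mod 360)
a = 81*cos(356°) = 80.8027
b = 81*sin(356°) = -5.6503

81 cis(356°) = 80.8027 - 5.6503i


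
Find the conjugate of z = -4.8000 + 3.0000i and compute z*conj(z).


z_bar = -4.8000 - 3.0000i
z*z_bar = (-4.8)^2 + 3^2 = 23.04 + 9 = 32.04

z_bar = -4.8000 - 3.0000i, z*z_bar = 32.04


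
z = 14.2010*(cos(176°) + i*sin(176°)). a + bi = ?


a = 14.2010*cos(176°) = 14.2010*(-0.997564) = -14.1664
b = 14.2010*sin(176°) = 14.2010*0.069756 = 0.9906

-14.1664 + 0.9906i


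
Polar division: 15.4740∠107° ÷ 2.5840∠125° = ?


r = 15.4740 / 2.5840 = 5.9884
theta = 107° - 125° = -18° = 342° (mod 360)

5.9884 cis(342°)


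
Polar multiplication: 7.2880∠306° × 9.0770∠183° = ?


r = 7.2880 * 9.0770 = 66.1532
theta = 306° + 183° = 489° = 129° (mod 360)

66.1532 cis(129°)


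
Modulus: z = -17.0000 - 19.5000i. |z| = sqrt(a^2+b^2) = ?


|z| = sqrt((-17)^2 + (-19.5)^2) = sqrt(289 + 380.25) = sqrt(669.25) = 25.8699

|z| = 25.8699


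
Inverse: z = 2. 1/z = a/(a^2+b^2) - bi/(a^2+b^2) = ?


|z|^2 = 4+0 = 4
1/z = (2 - 0i)/4

1/z = 0.5000 + 0i


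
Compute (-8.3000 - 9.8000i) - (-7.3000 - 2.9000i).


Real: -8.3 + 7.3 = -1
Imag: -9.8 + 2.9 = -6.9

-1.0000 - 6.9000i


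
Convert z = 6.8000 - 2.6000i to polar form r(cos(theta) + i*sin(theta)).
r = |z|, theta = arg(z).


r = sqrt(46.24+6.76) = sqrt(53) = 7.2801
theta = atan2(-2.6, 6.8) = -20.9245 degrees

r = 7.2801, theta = -20.9245 degrees


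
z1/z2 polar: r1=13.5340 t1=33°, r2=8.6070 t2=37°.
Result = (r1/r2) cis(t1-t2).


r = 13.5340 / 8.6070 = 1.5724
theta = 33° - 37° = -4° = 356° (mod 360)

1.5724 cis(356°)


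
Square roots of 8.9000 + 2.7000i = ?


|z| = sqrt(79.21+7.29) = 9.3005
sqrt((|z|+a)/2) = sqrt((9.3005+8.9)/2) = sqrt(9.1003) = 3.0167
sqrt((|z|-a)/2) = sqrt((9.3005-8.9)/2) = sqrt(0.2003) = 0.4475

±(3.0167 + 0.4475i) i.e. 3.0167 + 0.4475i and -3.0167 - 0.4475i


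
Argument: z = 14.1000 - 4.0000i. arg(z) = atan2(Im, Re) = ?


Re = 14.1, Im = -4
arg = atan2(-4, 14.1) = -15.8380 degrees

arg(z) = -15.8380 degrees


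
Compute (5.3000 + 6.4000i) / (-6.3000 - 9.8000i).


Conjugate of z2 = -6.3000 + 9.8000i
Numerator: (5.3000 + 6.4000i)(-6.3000 + 9.8000i) = -96.1100 + 11.6200i
Denominator: (-6.3)^2 + (-9.8)^2 = 135.73
Result = (-96.1100 + 11.6200i)/135.73

-0.7081 + 0.0856i


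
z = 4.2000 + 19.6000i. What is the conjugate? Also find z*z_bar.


z_bar = 4.2000 - 19.6000i
z*z_bar = 4.2^2 + 19.6^2 = 17.64 + 384.16 = 401.8

z_bar = 4.2000 - 19.6000i, z*z_bar = 401.8


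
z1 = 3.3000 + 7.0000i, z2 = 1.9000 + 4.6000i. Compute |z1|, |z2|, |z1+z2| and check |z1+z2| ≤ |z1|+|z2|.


|z1| = sqrt(3.3^2 + 7^2) = sqrt(59.89) = 7.7389
|z2| = sqrt(1.9^2 + 4.6^2) = sqrt(24.77) = 4.9769
z1+z2 = 5.2000 + 11.6000i
|z1+z2| = sqrt(161.6) = 12.7122
|z1|+|z2| = 7.7389 + 4.9769 = 12.7158

|z1+z2| = 12.7122 ≤ |z1|+|z2| = 12.7158 (verified)


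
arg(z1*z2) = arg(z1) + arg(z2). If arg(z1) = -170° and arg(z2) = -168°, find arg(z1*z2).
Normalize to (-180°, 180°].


arg(z1*z2) = -170° - 168° = -338°
Normalized to (-180°, 180°]: 22°

22°


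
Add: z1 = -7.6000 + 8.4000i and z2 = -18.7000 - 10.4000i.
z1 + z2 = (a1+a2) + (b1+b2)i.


Real: -7.6 - 18.7 = -26.3
Imag: 8.4 - 10.4 = -2

-26.3000 - 2.0000i


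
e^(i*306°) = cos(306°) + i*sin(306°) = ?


cos(306°) = 0.5878
sin(306°) = -0.8090

e^(i*306°) = 0.5878 - 0.8090i


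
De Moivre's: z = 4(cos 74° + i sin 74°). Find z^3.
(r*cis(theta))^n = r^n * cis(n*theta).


r^3 = 4^3 = 64
n*theta = 3*74° = 222° = 222° (mod 360)
a = 64*cos(222°) = -47.5613
b = 64*sin(222°) = -42.8244

64 cis(222°) = -47.5613 - 42.8244i


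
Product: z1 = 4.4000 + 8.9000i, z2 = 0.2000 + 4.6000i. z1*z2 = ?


Real = 4.4*0.2 - 8.9*4.6 = 0.88 - 40.94 = -40.06
Imag = 4.4*4.6 + 0.2*8.9 = 20.24 + 1.78 = 22.02

-40.0600 + 22.0200i


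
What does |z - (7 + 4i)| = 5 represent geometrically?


|z - z0| = r is a circle with center z0 and radius r.
Center = (7, 4), radius = 5

Circle with center (7, 4) and radius 5


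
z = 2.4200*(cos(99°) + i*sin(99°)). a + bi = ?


a = 2.4200*cos(99°) = 2.4200*(-0.15643) = -0.3786
b = 2.4200*sin(99°) = 2.4200*0.9877 = 2.3902

-0.3786 + 2.3902i


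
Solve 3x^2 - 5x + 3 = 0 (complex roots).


disc = (-5)^2 - 4*3*3 = 25 - 36 = -11
sqrt(|disc|) = sqrt(11) = 3.3166
Real part = 5/(2*3) = 0.8333
Imag part = 3.3166/(2*3) = 0.5528

0.8333 ± 0.5528i


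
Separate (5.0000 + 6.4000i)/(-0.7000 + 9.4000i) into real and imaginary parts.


Multiply by conjugate: (5.0000 + 6.4000i)(-0.7000 - 9.4000i) / ((-0.7)^2 + 9.4^2)
Numerator real = 5*(-0.7) + 6.4*9.4 = 56.66
Numerator imag = 6.4*(-0.7) - 5*9.4 = -51.48
Denominator = 88.85
Re(z) = 56.66/88.85 = 0.6377
Im(z) = -51.48/88.85 = -0.5794

Re(z) = 0.6377, Im(z) = -0.5794


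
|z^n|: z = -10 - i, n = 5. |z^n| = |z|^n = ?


|z| = sqrt(100+1) = sqrt(101) = 10.0499
|z^5| = |z|^5 = (sqrt(101))^5 = 101^2 * sqrt(101) = 10201*sqrt(101)

|z^5| = 10201*sqrt(101) ≈ 102518.7812


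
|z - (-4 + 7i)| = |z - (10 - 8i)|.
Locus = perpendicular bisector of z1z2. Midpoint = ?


Equal distances means the locus is the perpendicular bisector of z1 and z2.
Midpoint = ((-4+10)/2, (7+(-8))/2) = (3.0000, -0.5000)

Perpendicular bisector through (3.0000, -0.5000)


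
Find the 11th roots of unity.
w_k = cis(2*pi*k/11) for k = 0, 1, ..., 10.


The 11th roots of unity are cis(360k/11°) for k=0..10
Angle step = 360/11 = 32.7273°
Primitive root: cis(32.7273°)
Primitive root = 0.8413 + 0.5406i

11 roots at angles: 0°, 32.7273°, 65.4545°, 98.1818°, 130.9091°, 163.6364°, 196.3636°, 229.0909°, 261.8182°, 294.5455°, 327.2727°


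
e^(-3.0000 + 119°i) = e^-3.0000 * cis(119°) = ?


e^-3.0000 = 0.04979
cos(119°) = -0.4848
sin(119°) = 0.8746
Real = 0.04979*(-0.4848) = -0.0241
Imag = 0.04979*0.8746 = 0.0435

-0.0241 + 0.0435i


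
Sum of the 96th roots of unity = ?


The sum of all 96th roots of unity is 0.
Geometric series: (1 - w^96)/(1 - w) = (1-1)/(1-w) = 0 since w^96 = 1, w ≠ 1.
Alternatively: coefficient of z^95 in z^96 - 1 is 0.

0


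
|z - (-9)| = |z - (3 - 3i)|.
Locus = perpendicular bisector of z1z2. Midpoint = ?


Equal distances means the locus is the perpendicular bisector of z1 and z2.
Midpoint = ((-9+3)/2, (0+(-3))/2) = (-3.0000, -1.5000)

Perpendicular bisector through (-3.0000, -1.5000)


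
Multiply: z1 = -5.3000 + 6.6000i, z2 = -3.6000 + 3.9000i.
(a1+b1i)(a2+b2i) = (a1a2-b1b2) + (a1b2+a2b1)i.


Real = -5.3*(-3.6) - 6.6*3.9 = 19.08 - 25.74 = -6.66
Imag = -5.3*3.9 - (3.6)*6.6 = -20.67 - (23.76) = -44.43

-6.6600 - 44.4300i


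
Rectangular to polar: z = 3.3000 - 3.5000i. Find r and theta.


r = sqrt(10.89+12.25) = sqrt(23.14) = 4.8104
theta = atan2(-3.5, 3.3) = -46.6847 degrees

r = 4.8104, theta = -46.6847 degrees


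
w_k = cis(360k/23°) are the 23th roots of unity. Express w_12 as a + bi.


Angle = 360*12/23 = 187.8261°
a = cos(187.8261°) = -0.9907
b = sin(187.8261°) = -0.1362

-0.9907 - 0.1362i


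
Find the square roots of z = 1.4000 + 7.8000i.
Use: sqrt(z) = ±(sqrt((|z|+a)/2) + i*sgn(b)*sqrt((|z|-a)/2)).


|z| = sqrt(1.96+60.84) = 7.9246
sqrt((|z|+a)/2) = sqrt((7.9246+1.4)/2) = sqrt(4.6623) = 2.1592
sqrt((|z|-a)/2) = sqrt((7.9246-1.4)/2) = sqrt(3.2623) = 1.8062

±(2.1592 + 1.8062i) i.e. 2.1592 + 1.8062i and -2.1592 - 1.8062i


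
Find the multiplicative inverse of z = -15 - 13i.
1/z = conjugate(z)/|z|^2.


|z|^2 = 225+169 = 394
1/z = (-15 + 13i)/394

1/z = -0.0381 + 0.0330i


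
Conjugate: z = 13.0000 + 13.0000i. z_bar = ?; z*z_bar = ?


z_bar = 13.0000 - 13.0000i
z*z_bar = 13^2 + 13^2 = 169 + 169 = 338

z_bar = 13.0000 - 13.0000i, z*z_bar = 338


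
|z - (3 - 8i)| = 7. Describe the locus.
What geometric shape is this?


|z - z0| = r is a circle with center z0 and radius r.
Center = (3, -8), radius = 7

Circle with center (3, -8) and radius 7


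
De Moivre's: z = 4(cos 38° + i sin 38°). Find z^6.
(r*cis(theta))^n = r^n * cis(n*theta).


r^6 = 4^6 = 4096
n*theta = 6*38° = 228° = 228° (mod 360)
a = 4096*cos(228°) = -2740.7590
b = 4096*sin(228°) = -3043.9212

4096 cis(228°) = -2740.7590 - 3043.9212i


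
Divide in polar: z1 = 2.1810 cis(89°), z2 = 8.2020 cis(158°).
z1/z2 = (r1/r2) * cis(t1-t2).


r = 2.1810 / 8.2020 = 0.2659
theta = 89° - 158° = -69° = 291° (mod 360)

0.2659 cis(291°)


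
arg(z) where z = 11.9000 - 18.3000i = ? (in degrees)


Re = 11.9, Im = -18.3
arg = atan2(-18.3, 11.9) = -56.9651 degrees

arg(z) = -56.9651 degrees


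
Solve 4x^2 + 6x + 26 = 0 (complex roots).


disc = 6^2 - 4*4*26 = 36 - 416 = -380
sqrt(|disc|) = sqrt(380) = 19.4936
Real part = -6/(2*4) = -0.7500
Imag part = 19.4936/(2*4) = 2.4367

-0.7500 ± 2.4367i


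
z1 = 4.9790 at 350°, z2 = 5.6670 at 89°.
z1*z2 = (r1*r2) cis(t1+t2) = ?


r = 4.9790 * 5.6670 = 28.2160
theta = 350° + 89° = 439° = 79° (mod 360)

28.2160 cis(79°)


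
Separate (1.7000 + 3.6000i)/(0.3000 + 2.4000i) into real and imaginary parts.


Multiply by conjugate: (1.7000 + 3.6000i)(0.3000 - 2.4000i) / (0.3^2 + 2.4^2)
Numerator real = 1.7*0.3 + 3.6*2.4 = 9.15
Numerator imag = 3.6*0.3 - 1.7*2.4 = -3
Denominator = 5.85
Re(z) = 9.15/5.85 = 1.5641
Im(z) = -3/5.85 = -0.5128

Re(z) = 1.5641, Im(z) = -0.5128


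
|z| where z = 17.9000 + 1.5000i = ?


|z| = sqrt(17.9^2 + 1.5^2) = sqrt(320.41 + 2.25) = sqrt(322.66) = 17.9627

|z| = 17.9627


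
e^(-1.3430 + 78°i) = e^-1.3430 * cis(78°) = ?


e^-1.3430 = 0.2611
cos(78°) = 0.2079
sin(78°) = 0.9781
Real = 0.2611*0.2079 = 0.0543
Imag = 0.2611*0.9781 = 0.2554

0.0543 + 0.2554i


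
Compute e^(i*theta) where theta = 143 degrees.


cos(143°) = -0.7986
sin(143°) = 0.6018

e^(i*143°) = -0.7986 + 0.6018i


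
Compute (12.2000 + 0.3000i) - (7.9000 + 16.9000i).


Real: 12.2 - 7.9 = 4.3
Imag: 0.3 - 16.9 = -16.6

4.3000 - 16.6000i


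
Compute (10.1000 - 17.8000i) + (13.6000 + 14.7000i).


Real: 10.1 + 13.6 = 23.7
Imag: -17.8 + 14.7 = -3.1

23.7000 - 3.1000i


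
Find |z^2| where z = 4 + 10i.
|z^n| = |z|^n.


|z| = sqrt(16+100) = sqrt(116) = 10.7703
|z^2| = |z|^2 = (sqrt(116))^2 = 116

|z^2| = 116


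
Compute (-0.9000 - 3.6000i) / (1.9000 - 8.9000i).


Conjugate of z2 = 1.9000 + 8.9000i
Numerator: (-0.9000 - 3.6000i)(1.9000 + 8.9000i) = 30.3300 - 14.8500i
Denominator: 1.9^2 + (-8.9)^2 = 82.82
Result = (30.3300 - 14.8500i)/82.82

0.3662 - 0.1793i


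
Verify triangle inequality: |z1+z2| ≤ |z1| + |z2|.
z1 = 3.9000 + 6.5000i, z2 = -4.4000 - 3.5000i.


|z1| = sqrt(3.9^2 + 6.5^2) = sqrt(57.46) = 7.5802
|z2| = sqrt((-4.4)^2 + (-3.5)^2) = sqrt(31.61) = 5.6223
z1+z2 = -0.5000 + 3.0000i
|z1+z2| = sqrt(9.25) = 3.0414
|z1|+|z2| = 7.5802 + 5.6223 = 13.2025

|z1+z2| = 3.0414 ≤ |z1|+|z2| = 13.2025 (verified)


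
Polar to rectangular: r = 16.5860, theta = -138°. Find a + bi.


a = 16.5860*cos(-138°) = 16.5860*(-0.743145) = -12.3258
b = 16.5860*sin(-138°) = 16.5860*(-0.66913) = -11.0982

-12.3258 - 11.0982i


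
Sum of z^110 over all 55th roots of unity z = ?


The roots are w_k = w^k with w = e^(2*pi*i/55), and (w^k)^110 = (w^110)^k.
So S = 1 + u + u^2 + ... + u^(54) with u = w^110.
110 = 2*55 + 0, so 110 is a multiple of 55 and u = (w^55)^2 = 1.
Every one of the 55 terms equals 1: S = 55

S = 55


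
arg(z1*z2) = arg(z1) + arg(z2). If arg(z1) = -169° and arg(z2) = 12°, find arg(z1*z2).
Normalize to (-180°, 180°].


arg(z1*z2) = -169° + 12° = -157°
Normalized to (-180°, 180°]: -157°

-157°


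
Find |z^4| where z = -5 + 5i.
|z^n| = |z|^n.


|z| = sqrt(25+25) = sqrt(50) = 7.0711
|z^4| = |z|^4 = (sqrt(50))^4 = 50^2 = 2500

|z^4| = 2500


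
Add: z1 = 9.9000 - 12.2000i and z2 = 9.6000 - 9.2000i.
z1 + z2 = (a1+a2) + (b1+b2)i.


Real: 9.9 + 9.6 = 19.5
Imag: -12.2 - 9.2 = -21.4

19.5000 - 21.4000i


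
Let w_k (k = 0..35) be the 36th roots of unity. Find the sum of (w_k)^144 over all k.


The roots are w_k = w^k with w = e^(2*pi*i/36), and (w^k)^144 = (w^144)^k.
So S = 1 + u + u^2 + ... + u^(35) with u = w^144.
144 = 4*36 + 0, so 144 is a multiple of 36 and u = (w^36)^4 = 1.
Every one of the 36 terms equals 1: S = 36

S = 36


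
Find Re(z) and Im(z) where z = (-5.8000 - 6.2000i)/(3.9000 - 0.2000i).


Multiply by conjugate: (-5.8000 - 6.2000i)(3.9000 + 0.2000i) / (3.9^2 + (-0.2)^2)
Numerator real = -5.8*3.9 - (6.2)*(-0.2) = -21.38
Numerator imag = -6.2*3.9 - (-5.8)*(-0.2) = -25.34
Denominator = 15.25
Re(z) = -21.38/15.25 = -1.4020
Im(z) = -25.34/15.25 = -1.6616

Re(z) = -1.4020, Im(z) = -1.6616


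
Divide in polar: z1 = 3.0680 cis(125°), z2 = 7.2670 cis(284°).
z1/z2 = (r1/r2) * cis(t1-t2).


r = 3.0680 / 7.2670 = 0.4222
theta = 125° - 284° = -159° = 201° (mod 360)

0.4222 cis(201°)


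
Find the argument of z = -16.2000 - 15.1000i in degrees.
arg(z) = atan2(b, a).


Re = -16.2, Im = -15.1
arg = atan2(-15.1, -16.2) = -137.0128 degrees

arg(z) = -137.0128 degrees


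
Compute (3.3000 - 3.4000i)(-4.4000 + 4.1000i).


Real = 3.3*(-4.4) - (-3.4)*4.1 = -14.52 - (-13.94) = -0.58
Imag = 3.3*4.1 - (4.4)*(-3.4) = 13.53 + 14.96 = 28.49

-0.5800 + 28.4900i


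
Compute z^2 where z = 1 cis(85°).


r^2 = 1^2 = 1
n*theta = 2*85° = 170° = 170° (mod 360)
a = 1*cos(170°) = -0.9848
b = 1*sin(170°) = 0.1736

1 cis(170°) = -0.9848 + 0.1736i


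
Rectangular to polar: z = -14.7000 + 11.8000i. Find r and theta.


r = sqrt(216.09+139.24) = sqrt(355.33) = 18.8502
theta = atan2(11.8, -14.7) = 141.2453 degrees

r = 18.8502, theta = 141.2453 degrees


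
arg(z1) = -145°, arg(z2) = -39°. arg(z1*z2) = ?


arg(z1*z2) = -145° - 39° = -184°
Normalized to (-180°, 180°]: 176°

176°


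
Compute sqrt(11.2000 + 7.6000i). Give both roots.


|z| = sqrt(125.44+57.76) = 13.5351
sqrt((|z|+a)/2) = sqrt((13.5351+11.2)/2) = sqrt(12.3676) = 3.5168
sqrt((|z|-a)/2) = sqrt((13.5351-11.2)/2) = sqrt(1.1676) = 1.0805

±(3.5168 + 1.0805i) i.e. 3.5168 + 1.0805i and -3.5168 - 1.0805i


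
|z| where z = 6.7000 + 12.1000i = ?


|z| = sqrt(6.7^2 + 12.1^2) = sqrt(44.89 + 146.41) = sqrt(191.3) = 13.8311

|z| = 13.8311


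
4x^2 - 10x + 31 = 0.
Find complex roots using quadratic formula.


disc = (-10)^2 - 4*4*31 = 100 - 496 = -396
sqrt(|disc|) = sqrt(396) = 19.8997
Real part = 10/(2*4) = 1.2500
Imag part = 19.8997/(2*4) = 2.4875

1.2500 ± 2.4875i


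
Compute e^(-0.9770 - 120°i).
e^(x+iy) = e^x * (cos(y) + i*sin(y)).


e^-0.9770 = 0.3764
cos(-120°) = -0.5
sin(-120°) = -0.866
Real = 0.3764*(-0.5) = -0.1882
Imag = 0.3764*(-0.866) = -0.3260

-0.1882 - 0.3260i


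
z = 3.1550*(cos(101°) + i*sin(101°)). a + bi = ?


a = 3.1550*cos(101°) = 3.1550*(-0.1908) = -0.6020
b = 3.1550*sin(101°) = 3.1550*0.98163 = 3.0970

-0.6020 + 3.0970i


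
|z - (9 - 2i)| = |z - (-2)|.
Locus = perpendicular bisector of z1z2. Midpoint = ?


Equal distances means the locus is the perpendicular bisector of z1 and z2.
Midpoint = ((9+(-2))/2, (-2+0)/2) = (3.5000, -1.0000)

Perpendicular bisector through (3.5000, -1.0000)


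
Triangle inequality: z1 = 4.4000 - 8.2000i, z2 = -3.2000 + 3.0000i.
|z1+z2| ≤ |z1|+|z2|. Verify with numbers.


|z1| = sqrt(4.4^2 + (-8.2)^2) = sqrt(86.6) = 9.3059
|z2| = sqrt((-3.2)^2 + 3^2) = sqrt(19.24) = 4.3863
z1+z2 = 1.2000 - 5.2000i
|z1+z2| = sqrt(28.48) = 5.3367
|z1|+|z2| = 9.3059 + 4.3863 = 13.6922

|z1+z2| = 5.3367 ≤ |z1|+|z2| = 13.6922 (verified)


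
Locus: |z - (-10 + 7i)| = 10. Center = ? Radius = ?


|z - z0| = r is a circle with center z0 and radius r.
Center = (-10, 7), radius = 10

Circle with center (-10, 7) and radius 10


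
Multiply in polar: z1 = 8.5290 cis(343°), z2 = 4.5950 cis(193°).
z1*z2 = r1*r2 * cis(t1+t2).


r = 8.5290 * 4.5950 = 39.1908
theta = 343° + 193° = 536° = 176° (mod 360)

39.1908 cis(176°)


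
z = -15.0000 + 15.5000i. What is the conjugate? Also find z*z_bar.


z_bar = -15.0000 - 15.5000i
z*z_bar = (-15)^2 + 15.5^2 = 225 + 240.25 = 465.25

z_bar = -15.0000 - 15.5000i, z*z_bar = 465.25


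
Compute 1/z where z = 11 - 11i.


|z|^2 = 121+121 = 242
1/z = (11 + 11i)/242

1/z = 0.0455 + 0.0455i


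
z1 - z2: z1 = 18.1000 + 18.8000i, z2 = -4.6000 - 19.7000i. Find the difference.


Real: 18.1 + 4.6 = 22.7
Imag: 18.8 + 19.7 = 38.5

22.7000 + 38.5000i


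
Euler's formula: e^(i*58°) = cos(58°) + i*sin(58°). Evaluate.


cos(58°) = 0.5299
sin(58°) = 0.8480

e^(i*58°) = 0.5299 + 0.8480i


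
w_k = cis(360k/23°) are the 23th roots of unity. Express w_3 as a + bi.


Angle = 360*3/23 = 46.9565°
a = cos(46.9565°) = 0.6826
b = sin(46.9565°) = 0.7308

0.6826 + 0.7308i


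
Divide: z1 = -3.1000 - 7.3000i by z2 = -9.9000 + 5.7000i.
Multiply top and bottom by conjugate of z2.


Conjugate of z2 = -9.9000 - 5.7000i
Numerator: (-3.1000 - 7.3000i)(-9.9000 - 5.7000i) = -10.9200 + 89.9400i
Denominator: (-9.9)^2 + 5.7^2 = 130.5
Result = (-10.9200 + 89.9400i)/130.5

-0.0837 + 0.6892i


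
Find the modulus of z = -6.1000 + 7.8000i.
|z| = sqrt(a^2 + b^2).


|z| = sqrt((-6.1)^2 + 7.8^2) = sqrt(37.21 + 60.84) = sqrt(98.05) = 9.9020

|z| = 9.9020


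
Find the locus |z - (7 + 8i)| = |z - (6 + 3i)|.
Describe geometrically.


Equal distances means the locus is the perpendicular bisector of z1 and z2.
Midpoint = ((7+6)/2, (8+3)/2) = (6.5000, 5.5000)

Perpendicular bisector through (6.5000, 5.5000)


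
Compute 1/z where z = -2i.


|z|^2 = 0+4 = 4
1/z = (0 + 2i)/4

1/z = 0 + 0.5000i


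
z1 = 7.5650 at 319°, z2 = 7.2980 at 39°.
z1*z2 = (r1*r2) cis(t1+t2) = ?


r = 7.5650 * 7.2980 = 55.2094
theta = 319° + 39° = 358° = 358° (mod 360)

55.2094 cis(358°)


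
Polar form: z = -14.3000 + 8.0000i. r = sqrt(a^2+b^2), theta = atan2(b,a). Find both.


r = sqrt(204.49+64) = sqrt(268.49) = 16.3857
theta = atan2(8, -14.3) = 150.7756 degrees

r = 16.3857, theta = 150.7756 degrees


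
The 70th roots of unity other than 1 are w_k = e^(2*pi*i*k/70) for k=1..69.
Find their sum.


With w = e^(2*pi*i/70), all 70 of the 70th roots of unity w^0 = 1, w, ..., w^(69) sum to 0: 1 + w + ... + w^(69) = (1 - w^70)/(1 - w) = 0 since w^70 = 1, w ≠ 1.
Removing the root 1: w + w^2 + ... + w^(69) = 0 - 1 = -1

Sum = -1


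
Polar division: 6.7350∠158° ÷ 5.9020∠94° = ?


r = 6.7350 / 5.9020 = 1.1411
theta = 158° - 94° = 64° = 64° (mod 360)

1.1411 cis(64°)


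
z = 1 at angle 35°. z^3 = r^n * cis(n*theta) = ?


r^3 = 1^3 = 1
n*theta = 3*35° = 105° = 105° (mod 360)
a = 1*cos(105°) = -0.2588
b = 1*sin(105°) = 0.9659

1 cis(105°) = -0.2588 + 0.9659i


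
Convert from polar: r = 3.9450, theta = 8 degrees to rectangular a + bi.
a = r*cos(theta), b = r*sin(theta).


a = 3.9450*cos(8°) = 3.9450*0.99027 = 3.9066
b = 3.9450*sin(8°) = 3.9450*0.13917 = 0.5490

3.9066 + 0.5490i


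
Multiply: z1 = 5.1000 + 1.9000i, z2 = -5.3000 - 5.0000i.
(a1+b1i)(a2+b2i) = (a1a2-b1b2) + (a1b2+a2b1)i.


Real = 5.1*(-5.3) - 1.9*(-5) = -27.03 - (-9.5) = -17.53
Imag = 5.1*(-5) - (5.3)*1.9 = -25.5 - (10.07) = -35.57

-17.5300 - 35.5700i


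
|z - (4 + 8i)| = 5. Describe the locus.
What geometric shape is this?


|z - z0| = r is a circle with center z0 and radius r.
Center = (4, 8), radius = 5

Circle with center (4, 8) and radius 5


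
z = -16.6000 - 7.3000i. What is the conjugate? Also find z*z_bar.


z_bar = -16.6000 + 7.3000i
z*z_bar = (-16.6)^2 + (-7.3)^2 = 275.56 + 53.29 = 328.85

z_bar = -16.6000 + 7.3000i, z*z_bar = 328.85


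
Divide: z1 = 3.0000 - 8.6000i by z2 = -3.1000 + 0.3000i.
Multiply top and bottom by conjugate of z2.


Conjugate of z2 = -3.1000 - 0.3000i
Numerator: (3.0000 - 8.6000i)(-3.1000 - 0.3000i) = -11.8800 + 25.7600i
Denominator: (-3.1)^2 + 0.3^2 = 9.7
Result = (-11.8800 + 25.7600i)/9.7

-1.2247 + 2.6557i


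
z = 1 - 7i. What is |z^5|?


|z| = sqrt(1+49) = sqrt(50) = 7.0711
|z^5| = |z|^5 = (sqrt(50))^5 = 50^2 * sqrt(50) = 2500*sqrt(50)

|z^5| = 2500*sqrt(50) ≈ 17677.6695


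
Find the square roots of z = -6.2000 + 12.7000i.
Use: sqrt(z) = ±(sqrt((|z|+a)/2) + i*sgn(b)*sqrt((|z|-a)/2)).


|z| = sqrt(38.44+161.29) = 14.1326
sqrt((|z|+a)/2) = sqrt((14.1326+(-6.2))/2) = sqrt(3.9663) = 1.9916
sqrt((|z|-a)/2) = sqrt((14.1326-(-6.2))/2) = sqrt(10.1663) = 3.1885

±(1.9916 + 3.1885i) i.e. 1.9916 + 3.1885i and -1.9916 - 3.1885i


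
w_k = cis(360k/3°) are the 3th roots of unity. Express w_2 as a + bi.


Angle = 360*2/3 = 240°
a = cos(240°) = -0.5000
b = sin(240°) = -0.8660

-0.5000 - 0.8660i


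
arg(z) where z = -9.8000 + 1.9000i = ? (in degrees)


Re = -9.8, Im = 1.9
arg = atan2(1.9, -9.8) = 169.0278 degrees

arg(z) = 169.0278 degrees


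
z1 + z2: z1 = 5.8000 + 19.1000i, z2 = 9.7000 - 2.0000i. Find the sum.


Real: 5.8 + 9.7 = 15.5
Imag: 19.1 - 2 = 17.1

15.5000 + 17.1000i


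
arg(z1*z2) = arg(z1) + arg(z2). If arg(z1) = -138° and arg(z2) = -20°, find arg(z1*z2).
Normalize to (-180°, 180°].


arg(z1*z2) = -138° - 20° = -158°
Normalized to (-180°, 180°]: -158°

-158°


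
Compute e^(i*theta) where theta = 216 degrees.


cos(216°) = -0.8090
sin(216°) = -0.5878

e^(i*216°) = -0.8090 - 0.5878i


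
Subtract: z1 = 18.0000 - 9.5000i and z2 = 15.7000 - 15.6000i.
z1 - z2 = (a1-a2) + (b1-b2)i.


Real: 18 - 15.7 = 2.3
Imag: -9.5 + 15.6 = 6.1

2.3000 + 6.1000i


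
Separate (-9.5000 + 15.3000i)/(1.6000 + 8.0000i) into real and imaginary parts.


Multiply by conjugate: (-9.5000 + 15.3000i)(1.6000 - 8.0000i) / (1.6^2 + 8^2)
Numerator real = -9.5*1.6 + 15.3*8 = 107.2
Numerator imag = 15.3*1.6 - (-9.5)*8 = 100.48
Denominator = 66.56
Re(z) = 107.2/66.56 = 1.6106
Im(z) = 100.48/66.56 = 1.5096

Re(z) = 1.6106, Im(z) = 1.5096


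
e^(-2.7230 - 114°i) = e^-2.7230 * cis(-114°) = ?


e^-2.7230 = 0.0657
cos(-114°) = -0.4067
sin(-114°) = -0.9135
Real = 0.0657*(-0.4067) = -0.0267
Imag = 0.0657*(-0.9135) = -0.0600

-0.0267 - 0.0600i


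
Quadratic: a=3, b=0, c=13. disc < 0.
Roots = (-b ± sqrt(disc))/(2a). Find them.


disc = 0^2 - 4*3*13 = 0 - 156 = -156
sqrt(|disc|) = sqrt(156) = 12.4900
Real part = 0/(2*3) = 0
Imag part = 12.4900/(2*3) = 2.0817

0 ± 2.0817i


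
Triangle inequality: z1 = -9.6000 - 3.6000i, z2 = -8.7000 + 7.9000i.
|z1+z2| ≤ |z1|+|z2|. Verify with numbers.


|z1| = sqrt((-9.6)^2 + (-3.6)^2) = sqrt(105.12) = 10.2528
|z2| = sqrt((-8.7)^2 + 7.9^2) = sqrt(138.1) = 11.7516
z1+z2 = -18.3000 + 4.3000i
|z1+z2| = sqrt(353.38) = 18.7984
|z1|+|z2| = 10.2528 + 11.7516 = 22.0044

|z1+z2| = 18.7984 ≤ |z1|+|z2| = 22.0044 (verified)


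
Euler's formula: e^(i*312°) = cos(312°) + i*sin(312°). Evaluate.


cos(312°) = 0.6691
sin(312°) = -0.7431

e^(i*312°) = 0.6691 - 0.7431i


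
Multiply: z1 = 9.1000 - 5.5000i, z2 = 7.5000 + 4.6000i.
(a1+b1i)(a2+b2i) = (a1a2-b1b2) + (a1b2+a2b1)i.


Real = 9.1*7.5 - (-5.5)*4.6 = 68.25 - (-25.3) = 93.55
Imag = 9.1*4.6 + 7.5*(-5.5) = 41.86 - (41.25) = 0.61

93.5500 + 0.6100i


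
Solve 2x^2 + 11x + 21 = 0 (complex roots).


disc = 11^2 - 4*2*21 = 121 - 168 = -47
sqrt(|disc|) = sqrt(47) = 6.8557
Real part = -11/(2*2) = -2.7500
Imag part = 6.8557/(2*2) = 1.7139

-2.7500 ± 1.7139i


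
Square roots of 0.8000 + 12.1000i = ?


|z| = sqrt(0.64+146.41) = 12.1264
sqrt((|z|+a)/2) = sqrt((12.1264+0.8)/2) = sqrt(6.4632) = 2.5423
sqrt((|z|-a)/2) = sqrt((12.1264-0.8)/2) = sqrt(5.6632) = 2.3797

±(2.5423 + 2.3797i) i.e. 2.5423 + 2.3797i and -2.5423 - 2.3797i


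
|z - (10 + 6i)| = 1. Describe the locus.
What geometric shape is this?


|z - z0| = r is a circle with center z0 and radius r.
Center = (10, 6), radius = 1

Circle with center (10, 6) and radius 1


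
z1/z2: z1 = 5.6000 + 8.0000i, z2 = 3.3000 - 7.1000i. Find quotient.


Conjugate of z2 = 3.3000 + 7.1000i
Numerator: (5.6000 + 8.0000i)(3.3000 + 7.1000i) = -38.3200 + 66.1600i
Denominator: 3.3^2 + (-7.1)^2 = 61.3
Result = (-38.3200 + 66.1600i)/61.3

-0.6251 + 1.0793i


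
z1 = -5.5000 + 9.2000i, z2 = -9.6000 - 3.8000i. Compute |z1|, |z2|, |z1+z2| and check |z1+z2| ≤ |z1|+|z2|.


|z1| = sqrt((-5.5)^2 + 9.2^2) = sqrt(114.89) = 10.7187
|z2| = sqrt((-9.6)^2 + (-3.8)^2) = sqrt(106.6) = 10.3247
z1+z2 = -15.1000 + 5.4000i
|z1+z2| = sqrt(257.17) = 16.0365
|z1|+|z2| = 10.7187 + 10.3247 = 21.0434

|z1+z2| = 16.0365 ≤ |z1|+|z2| = 21.0434 (verified)


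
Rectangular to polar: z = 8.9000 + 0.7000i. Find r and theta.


r = sqrt(79.21+0.49) = sqrt(79.7) = 8.9275
theta = atan2(0.7, 8.9) = 4.4972 degrees

r = 8.9275, theta = 4.4972 degrees


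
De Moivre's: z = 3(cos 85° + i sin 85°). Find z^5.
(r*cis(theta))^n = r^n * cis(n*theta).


r^5 = 3^5 = 243
n*theta = 5*85° = 425° = 65° (mod 360)
a = 243*cos(65°) = 102.6962
b = 243*sin(65°) = 220.2328

243 cis(65°) = 102.6962 + 220.2328i


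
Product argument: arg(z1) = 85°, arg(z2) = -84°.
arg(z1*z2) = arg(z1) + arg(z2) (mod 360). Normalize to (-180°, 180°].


arg(z1*z2) = 85° - 84° = 1°
Normalized to (-180°, 180°]: 1°

1°


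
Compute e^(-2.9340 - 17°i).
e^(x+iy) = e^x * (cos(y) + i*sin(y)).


e^-2.9340 = 0.05318
cos(-17°) = 0.9563
sin(-17°) = -0.2924
Real = 0.05318*0.9563 = 0.0509
Imag = 0.05318*(-0.2924) = -0.0155

0.0509 - 0.0155i


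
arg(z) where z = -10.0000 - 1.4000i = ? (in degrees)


Re = -10, Im = -1.4
arg = atan2(-1.4, -10) = -172.0304 degrees

arg(z) = -172.0304 degrees


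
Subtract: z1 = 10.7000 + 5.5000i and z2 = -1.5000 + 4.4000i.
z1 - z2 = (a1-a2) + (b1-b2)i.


Real: 10.7 + 1.5 = 12.2
Imag: 5.5 - 4.4 = 1.1

12.2000 + 1.1000i


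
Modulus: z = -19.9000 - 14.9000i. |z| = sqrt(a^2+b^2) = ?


|z| = sqrt((-19.9)^2 + (-14.9)^2) = sqrt(396.01 + 222.01) = sqrt(618.02) = 24.8600

|z| = 24.8600


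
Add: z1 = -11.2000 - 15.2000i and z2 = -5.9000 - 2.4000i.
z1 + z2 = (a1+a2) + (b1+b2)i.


Real: -11.2 - 5.9 = -17.1
Imag: -15.2 - 2.4 = -17.6

-17.1000 - 17.6000i


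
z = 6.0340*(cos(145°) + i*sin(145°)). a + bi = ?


a = 6.0340*cos(145°) = 6.0340*(-0.81915) = -4.9428
b = 6.0340*sin(145°) = 6.0340*0.57358 = 3.4610

-4.9428 + 3.4610i


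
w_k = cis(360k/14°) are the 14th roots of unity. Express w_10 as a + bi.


Angle = 360*10/14 = 257.1429°
a = cos(257.1429°) = -0.2225
b = sin(257.1429°) = -0.9749

-0.2225 - 0.9749i


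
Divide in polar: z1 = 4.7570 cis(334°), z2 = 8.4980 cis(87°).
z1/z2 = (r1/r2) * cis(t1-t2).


r = 4.7570 / 8.4980 = 0.5598
theta = 334° - 87° = 247° = 247° (mod 360)

0.5598 cis(247°)


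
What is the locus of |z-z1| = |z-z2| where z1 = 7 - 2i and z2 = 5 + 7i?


Equal distances means the locus is the perpendicular bisector of z1 and z2.
Midpoint = ((7+5)/2, (-2+7)/2) = (6.0000, 2.5000)

Perpendicular bisector through (6.0000, 2.5000)


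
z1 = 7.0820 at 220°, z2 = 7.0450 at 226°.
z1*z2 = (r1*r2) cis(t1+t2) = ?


r = 7.0820 * 7.0450 = 49.8927
theta = 220° + 226° = 446° = 86° (mod 360)

49.8927 cis(86°)


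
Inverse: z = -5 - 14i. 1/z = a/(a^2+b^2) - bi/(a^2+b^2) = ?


|z|^2 = 25+196 = 221
1/z = (-5 + 14i)/221

1/z = -0.0226 + 0.0633i


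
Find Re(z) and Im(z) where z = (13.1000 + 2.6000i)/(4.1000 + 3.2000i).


Multiply by conjugate: (13.1000 + 2.6000i)(4.1000 - 3.2000i) / (4.1^2 + 3.2^2)
Numerator real = 13.1*4.1 + 2.6*3.2 = 62.03
Numerator imag = 2.6*4.1 - 13.1*3.2 = -31.26
Denominator = 27.05
Re(z) = 62.03/27.05 = 2.2932
Im(z) = -31.26/27.05 = -1.1556

Re(z) = 2.2932, Im(z) = -1.1556


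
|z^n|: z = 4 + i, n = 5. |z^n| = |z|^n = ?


|z| = sqrt(16+1) = sqrt(17) = 4.1231
|z^5| = |z|^5 = (sqrt(17))^5 = 17^2 * sqrt(17) = 289*sqrt(17)

|z^5| = 289*sqrt(17) ≈ 1191.5775


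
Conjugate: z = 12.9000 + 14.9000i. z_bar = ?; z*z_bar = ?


z_bar = 12.9000 - 14.9000i
z*z_bar = 12.9^2 + 14.9^2 = 166.41 + 222.01 = 388.42

z_bar = 12.9000 - 14.9000i, z*z_bar = 388.42


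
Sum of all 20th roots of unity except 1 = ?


With w = e^(2*pi*i/20), all 20 of the 20th roots of unity w^0 = 1, w, ..., w^(19) sum to 0: 1 + w + ... + w^(19) = (1 - w^20)/(1 - w) = 0 since w^20 = 1, w ≠ 1.
Removing the root 1: w + w^2 + ... + w^(19) = 0 - 1 = -1

Sum = -1


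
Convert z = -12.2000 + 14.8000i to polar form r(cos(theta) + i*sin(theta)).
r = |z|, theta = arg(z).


r = sqrt(148.84+219.04) = sqrt(367.88) = 19.1802
theta = atan2(14.8, -12.2) = 129.4996 degrees

r = 19.1802, theta = 129.4996 degrees


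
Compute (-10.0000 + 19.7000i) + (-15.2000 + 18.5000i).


Real: -10 - 15.2 = -25.2
Imag: 19.7 + 18.5 = 38.2

-25.2000 + 38.2000i


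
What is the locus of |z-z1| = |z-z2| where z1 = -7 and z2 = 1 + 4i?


Equal distances means the locus is the perpendicular bisector of z1 and z2.
Midpoint = ((-7+1)/2, (0+4)/2) = (-3.0000, 2.0000)

Perpendicular bisector through (-3.0000, 2.0000)


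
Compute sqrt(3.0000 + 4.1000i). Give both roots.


|z| = sqrt(9+16.81) = 5.0804
sqrt((|z|+a)/2) = sqrt((5.0804+3)/2) = sqrt(4.0402) = 2.0100
sqrt((|z|-a)/2) = sqrt((5.0804-3)/2) = sqrt(1.0402) = 1.0199

±(2.0100 + 1.0199i) i.e. 2.0100 + 1.0199i and -2.0100 - 1.0199i


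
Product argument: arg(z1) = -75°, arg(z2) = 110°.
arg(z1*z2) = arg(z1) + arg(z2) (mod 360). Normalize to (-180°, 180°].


arg(z1*z2) = -75° + 110° = 35°
Normalized to (-180°, 180°]: 35°

35°


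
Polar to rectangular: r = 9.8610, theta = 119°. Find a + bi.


a = 9.8610*cos(119°) = 9.8610*(-0.48481) = -4.7807
b = 9.8610*sin(119°) = 9.8610*0.87462 = 8.6246

-4.7807 + 8.6246i


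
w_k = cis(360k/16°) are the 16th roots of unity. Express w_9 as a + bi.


Angle = 360*9/16 = 202.5°
a = cos(202.5°) = -0.9239
b = sin(202.5°) = -0.3827

-0.9239 - 0.3827i


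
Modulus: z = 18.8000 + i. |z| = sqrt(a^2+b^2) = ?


|z| = sqrt(18.8^2 + 1^2) = sqrt(353.44 + 1) = sqrt(354.44) = 18.8266

|z| = 18.8266


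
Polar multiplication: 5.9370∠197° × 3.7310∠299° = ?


r = 5.9370 * 3.7310 = 22.1509
theta = 197° + 299° = 496° = 136° (mod 360)

22.1509 cis(136°)


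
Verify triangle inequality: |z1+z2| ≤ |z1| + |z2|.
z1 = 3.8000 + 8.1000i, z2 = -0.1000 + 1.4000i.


|z1| = sqrt(3.8^2 + 8.1^2) = sqrt(80.05) = 8.9471
|z2| = sqrt((-0.1)^2 + 1.4^2) = sqrt(1.97) = 1.4036
z1+z2 = 3.7000 + 9.5000i
|z1+z2| = sqrt(103.94) = 10.1951
|z1|+|z2| = 8.9471 + 1.4036 = 10.3507

|z1+z2| = 10.1951 ≤ |z1|+|z2| = 10.3507 (verified)


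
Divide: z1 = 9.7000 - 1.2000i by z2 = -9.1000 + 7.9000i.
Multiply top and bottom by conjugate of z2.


Conjugate of z2 = -9.1000 - 7.9000i
Numerator: (9.7000 - 1.2000i)(-9.1000 - 7.9000i) = -97.7500 - 65.7100i
Denominator: (-9.1)^2 + 7.9^2 = 145.22
Result = (-97.7500 - 65.7100i)/145.22

-0.6731 - 0.4525i


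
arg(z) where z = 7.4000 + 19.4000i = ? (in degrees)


Re = 7.4, Im = 19.4
arg = atan2(19.4, 7.4) = 69.1210 degrees

arg(z) = 69.1210 degrees


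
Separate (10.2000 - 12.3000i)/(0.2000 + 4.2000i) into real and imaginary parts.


Multiply by conjugate: (10.2000 - 12.3000i)(0.2000 - 4.2000i) / (0.2^2 + 4.2^2)
Numerator real = 10.2*0.2 - (12.3)*4.2 = -49.62
Numerator imag = -12.3*0.2 - 10.2*4.2 = -45.3
Denominator = 17.68
Re(z) = -49.62/17.68 = -2.8066
Im(z) = -45.3/17.68 = -2.5622

Re(z) = -2.8066, Im(z) = -2.5622


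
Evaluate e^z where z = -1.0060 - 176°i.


e^-1.0060 = 0.3657
cos(-176°) = -0.9976
sin(-176°) = -0.0698
Real = 0.3657*(-0.9976) = -0.3648
Imag = 0.3657*(-0.0698) = -0.0255

-0.3648 - 0.0255i


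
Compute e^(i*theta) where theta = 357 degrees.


cos(357°) = 0.9986
sin(357°) = -0.0523

e^(i*357°) = 0.9986 - 0.0523i


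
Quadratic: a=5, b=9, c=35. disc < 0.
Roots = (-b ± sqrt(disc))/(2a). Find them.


disc = 9^2 - 4*5*35 = 81 - 700 = -619
sqrt(|disc|) = sqrt(619) = 24.8797
Real part = -9/(2*5) = -0.9000
Imag part = 24.8797/(2*5) = 2.4880

-0.9000 ± 2.4880i


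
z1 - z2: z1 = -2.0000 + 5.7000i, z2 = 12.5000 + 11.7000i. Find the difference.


Real: -2 - 12.5 = -14.5
Imag: 5.7 - 11.7 = -6

-14.5000 - 6.0000i


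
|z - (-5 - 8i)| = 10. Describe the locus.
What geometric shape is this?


|z - z0| = r is a circle with center z0 and radius r.
Center = (-5, -8), radius = 10

Circle with center (-5, -8) and radius 10


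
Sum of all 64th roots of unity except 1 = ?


With w = e^(2*pi*i/64), all 64 of the 64th roots of unity w^0 = 1, w, ..., w^(63) sum to 0: 1 + w + ... + w^(63) = (1 - w^64)/(1 - w) = 0 since w^64 = 1, w ≠ 1.
Removing the root 1: w + w^2 + ... + w^(63) = 0 - 1 = -1

Sum = -1


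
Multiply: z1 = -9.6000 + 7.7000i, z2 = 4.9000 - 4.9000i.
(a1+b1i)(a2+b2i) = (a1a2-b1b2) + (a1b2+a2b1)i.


Real = -9.6*4.9 - 7.7*(-4.9) = -47.04 - (-37.73) = -9.31
Imag = -9.6*(-4.9) + 4.9*7.7 = 47.04 + 37.73 = 84.77

-9.3100 + 84.7700i


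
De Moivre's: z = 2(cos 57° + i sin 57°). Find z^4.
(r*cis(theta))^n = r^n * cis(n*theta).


r^4 = 2^4 = 16
n*theta = 4*57° = 228° = 228° (mod 360)
a = 16*cos(228°) = -10.7061
b = 16*sin(228°) = -11.8903

16 cis(228°) = -10.7061 - 11.8903i


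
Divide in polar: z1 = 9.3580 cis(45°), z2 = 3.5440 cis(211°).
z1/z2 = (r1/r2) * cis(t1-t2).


r = 9.3580 / 3.5440 = 2.6405
theta = 45° - 211° = -166° = 194° (mod 360)

2.6405 cis(194°)


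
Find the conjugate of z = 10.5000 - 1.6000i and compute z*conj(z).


z_bar = 10.5000 + 1.6000i
z*z_bar = 10.5^2 + (-1.6)^2 = 110.25 + 2.56 = 112.81

z_bar = 10.5000 + 1.6000i, z*z_bar = 112.81


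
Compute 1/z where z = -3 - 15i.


|z|^2 = 9+225 = 234
1/z = (-3 + 15i)/234

1/z = -0.0128 + 0.0641i


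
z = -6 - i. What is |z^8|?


|z| = sqrt(36+1) = sqrt(37) = 6.0828
|z^8| = |z|^8 = (sqrt(37))^8 = 37^4 = 1874161

|z^8| = 1874161


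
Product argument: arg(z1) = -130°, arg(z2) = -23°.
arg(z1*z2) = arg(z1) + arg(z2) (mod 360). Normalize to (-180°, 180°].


arg(z1*z2) = -130° - 23° = -153°
Normalized to (-180°, 180°]: -153°

-153°


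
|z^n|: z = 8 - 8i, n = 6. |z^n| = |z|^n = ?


|z| = sqrt(64+64) = sqrt(128) = 11.3137
|z^6| = |z|^6 = (sqrt(128))^6 = 128^3 = 2097152

|z^6| = 2097152


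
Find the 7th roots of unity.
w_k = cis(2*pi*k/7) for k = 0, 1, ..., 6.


The 7th roots of unity are cis(360k/7°) for k=0..6
Angle step = 360/7 = 51.4286°
Primitive root: cis(51.4286°)
Primitive root = 0.6235 + 0.7818i

7 roots at angles: 0°, 51.4286°, 102.8571°, 154.2857°, 205.7143°, 257.1429°, 308.5714°


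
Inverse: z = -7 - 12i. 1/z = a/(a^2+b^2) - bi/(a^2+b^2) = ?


|z|^2 = 49+144 = 193
1/z = (-7 + 12i)/193

1/z = -0.0363 + 0.0622i


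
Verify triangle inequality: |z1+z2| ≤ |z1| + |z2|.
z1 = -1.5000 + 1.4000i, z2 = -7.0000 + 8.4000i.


|z1| = sqrt((-1.5)^2 + 1.4^2) = sqrt(4.21) = 2.0518
|z2| = sqrt((-7)^2 + 8.4^2) = sqrt(119.56) = 10.9343
z1+z2 = -8.5000 + 9.8000i
|z1+z2| = sqrt(168.29) = 12.9727
|z1|+|z2| = 2.0518 + 10.9343 = 12.9861

|z1+z2| = 12.9727 ≤ |z1|+|z2| = 12.9861 (verified)


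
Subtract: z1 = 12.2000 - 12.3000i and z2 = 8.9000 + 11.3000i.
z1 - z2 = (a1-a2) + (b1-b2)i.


Real: 12.2 - 8.9 = 3.3
Imag: -12.3 - 11.3 = -23.6

3.3000 - 23.6000i


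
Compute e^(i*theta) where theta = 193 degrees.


cos(193°) = -0.9744
sin(193°) = -0.2250

e^(i*193°) = -0.9744 - 0.2250i


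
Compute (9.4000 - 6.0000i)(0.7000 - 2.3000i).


Real = 9.4*0.7 - (-6)*(-2.3) = 6.58 - 13.8 = -7.22
Imag = 9.4*(-2.3) + 0.7*(-6) = -21.62 - (4.2) = -25.82

-7.2200 - 25.8200i
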